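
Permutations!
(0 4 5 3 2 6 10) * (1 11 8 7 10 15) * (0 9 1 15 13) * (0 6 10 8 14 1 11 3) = (15)(0 4 5)(1 3 2 10 9 11 14)(6 13)(7 8) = [4, 3, 10, 2, 5, 0, 13, 8, 7, 11, 9, 14, 12, 6, 1, 15]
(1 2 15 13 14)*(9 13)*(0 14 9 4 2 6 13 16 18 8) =[14, 6, 15, 3, 2, 5, 13, 7, 0, 16, 10, 11, 12, 9, 1, 4, 18, 17, 8] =(0 14 1 6 13 9 16 18 8)(2 15 4)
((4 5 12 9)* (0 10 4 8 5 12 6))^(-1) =((0 10 4 12 9 8 5 6))^(-1) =(0 6 5 8 9 12 4 10)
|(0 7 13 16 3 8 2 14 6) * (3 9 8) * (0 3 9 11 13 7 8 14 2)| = |(0 8)(3 9 14 6)(11 13 16)| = 12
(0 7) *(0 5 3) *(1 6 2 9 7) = (0 1 6 2 9 7 5 3) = [1, 6, 9, 0, 4, 3, 2, 5, 8, 7]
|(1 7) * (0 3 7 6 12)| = 6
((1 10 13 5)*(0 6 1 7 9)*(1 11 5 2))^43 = (0 6 11 5 7 9)(1 2 13 10) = ((0 6 11 5 7 9)(1 10 13 2))^43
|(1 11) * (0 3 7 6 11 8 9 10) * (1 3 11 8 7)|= |(0 11 3 1 7 6 8 9 10)|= 9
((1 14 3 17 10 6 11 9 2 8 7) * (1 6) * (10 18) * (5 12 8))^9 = (1 17)(2 5 12 8 7 6 11 9)(3 10)(14 18)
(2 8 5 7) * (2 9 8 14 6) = (2 14 6)(5 7 9 8) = [0, 1, 14, 3, 4, 7, 2, 9, 5, 8, 10, 11, 12, 13, 6]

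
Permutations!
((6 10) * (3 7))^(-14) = ((3 7)(6 10))^(-14) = (10)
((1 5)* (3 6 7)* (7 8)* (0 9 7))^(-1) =((0 9 7 3 6 8)(1 5))^(-1) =(0 8 6 3 7 9)(1 5)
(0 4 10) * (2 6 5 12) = (0 4 10)(2 6 5 12) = [4, 1, 6, 3, 10, 12, 5, 7, 8, 9, 0, 11, 2]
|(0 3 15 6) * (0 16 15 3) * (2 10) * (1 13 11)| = |(1 13 11)(2 10)(6 16 15)| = 6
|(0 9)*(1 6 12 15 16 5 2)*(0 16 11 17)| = 11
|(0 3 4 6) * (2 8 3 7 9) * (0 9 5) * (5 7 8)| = 8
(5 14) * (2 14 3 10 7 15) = (2 14 5 3 10 7 15) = [0, 1, 14, 10, 4, 3, 6, 15, 8, 9, 7, 11, 12, 13, 5, 2]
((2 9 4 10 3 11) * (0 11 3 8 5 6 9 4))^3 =(0 4 5)(2 8 9)(6 11 10)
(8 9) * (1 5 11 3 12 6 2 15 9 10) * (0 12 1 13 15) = [12, 5, 0, 1, 4, 11, 2, 7, 10, 8, 13, 3, 6, 15, 14, 9] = (0 12 6 2)(1 5 11 3)(8 10 13 15 9)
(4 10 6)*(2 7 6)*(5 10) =(2 7 6 4 5 10) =[0, 1, 7, 3, 5, 10, 4, 6, 8, 9, 2]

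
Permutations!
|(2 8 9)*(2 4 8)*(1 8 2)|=5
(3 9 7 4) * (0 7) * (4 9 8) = (0 7 9)(3 8 4) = [7, 1, 2, 8, 3, 5, 6, 9, 4, 0]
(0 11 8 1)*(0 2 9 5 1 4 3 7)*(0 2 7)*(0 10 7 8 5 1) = [11, 8, 9, 10, 3, 0, 6, 2, 4, 1, 7, 5] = (0 11 5)(1 8 4 3 10 7 2 9)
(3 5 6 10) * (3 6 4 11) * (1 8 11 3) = (1 8 11)(3 5 4)(6 10) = [0, 8, 2, 5, 3, 4, 10, 7, 11, 9, 6, 1]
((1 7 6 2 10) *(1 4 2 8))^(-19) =((1 7 6 8)(2 10 4))^(-19) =(1 7 6 8)(2 4 10)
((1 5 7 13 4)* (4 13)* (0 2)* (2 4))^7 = ((13)(0 4 1 5 7 2))^7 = (13)(0 4 1 5 7 2)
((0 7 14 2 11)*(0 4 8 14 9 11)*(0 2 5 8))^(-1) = (0 4 11 9 7)(5 14 8)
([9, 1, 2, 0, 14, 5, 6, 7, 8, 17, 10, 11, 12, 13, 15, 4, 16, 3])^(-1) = [3, 1, 2, 17, 15, 5, 6, 7, 8, 0, 10, 11, 12, 13, 4, 14, 16, 9]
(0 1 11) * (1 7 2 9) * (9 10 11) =[7, 9, 10, 3, 4, 5, 6, 2, 8, 1, 11, 0] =(0 7 2 10 11)(1 9)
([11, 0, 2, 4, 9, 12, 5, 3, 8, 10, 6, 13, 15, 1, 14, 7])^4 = [0, 1, 2, 6, 5, 3, 7, 10, 8, 12, 15, 11, 4, 13, 14, 9]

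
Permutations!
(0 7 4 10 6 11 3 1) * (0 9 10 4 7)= (1 9 10 6 11 3)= [0, 9, 2, 1, 4, 5, 11, 7, 8, 10, 6, 3]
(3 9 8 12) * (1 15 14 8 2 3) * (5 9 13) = (1 15 14 8 12)(2 3 13 5 9) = [0, 15, 3, 13, 4, 9, 6, 7, 12, 2, 10, 11, 1, 5, 8, 14]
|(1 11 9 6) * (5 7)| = 4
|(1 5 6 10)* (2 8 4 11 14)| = 20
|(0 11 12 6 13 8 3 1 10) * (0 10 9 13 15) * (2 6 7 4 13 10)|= 14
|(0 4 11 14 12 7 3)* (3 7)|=|(0 4 11 14 12 3)|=6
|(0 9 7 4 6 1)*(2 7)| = 7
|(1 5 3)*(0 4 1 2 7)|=|(0 4 1 5 3 2 7)|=7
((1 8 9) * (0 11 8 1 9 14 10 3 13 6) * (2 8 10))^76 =((0 11 10 3 13 6)(2 8 14))^76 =(0 13 10)(2 8 14)(3 11 6)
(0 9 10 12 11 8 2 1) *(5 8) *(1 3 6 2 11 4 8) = (0 9 10 12 4 8 11 5 1)(2 3 6) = [9, 0, 3, 6, 8, 1, 2, 7, 11, 10, 12, 5, 4]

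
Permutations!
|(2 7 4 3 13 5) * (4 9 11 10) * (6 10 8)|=11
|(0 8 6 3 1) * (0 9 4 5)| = 8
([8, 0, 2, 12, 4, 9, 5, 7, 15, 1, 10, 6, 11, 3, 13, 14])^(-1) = [1, 9, 2, 13, 4, 6, 11, 7, 0, 5, 10, 12, 3, 14, 15, 8]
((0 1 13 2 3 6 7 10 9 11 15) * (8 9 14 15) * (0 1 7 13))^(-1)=(0 1 15 14 10 7)(2 13 6 3)(8 11 9)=((0 7 10 14 15 1)(2 3 6 13)(8 9 11))^(-1)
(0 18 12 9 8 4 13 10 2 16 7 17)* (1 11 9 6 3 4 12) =[18, 11, 16, 4, 13, 5, 3, 17, 12, 8, 2, 9, 6, 10, 14, 15, 7, 0, 1] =(0 18 1 11 9 8 12 6 3 4 13 10 2 16 7 17)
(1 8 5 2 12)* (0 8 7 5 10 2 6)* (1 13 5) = (0 8 10 2 12 13 5 6)(1 7) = [8, 7, 12, 3, 4, 6, 0, 1, 10, 9, 2, 11, 13, 5]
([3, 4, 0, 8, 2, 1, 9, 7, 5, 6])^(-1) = [2, 5, 4, 0, 1, 8, 9, 7, 3, 6]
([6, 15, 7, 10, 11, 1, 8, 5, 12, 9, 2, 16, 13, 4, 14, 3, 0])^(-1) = (0 16 11 4 13 12 8 6)(1 5 7 2 10 3 15)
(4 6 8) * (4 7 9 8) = (4 6)(7 9 8) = [0, 1, 2, 3, 6, 5, 4, 9, 7, 8]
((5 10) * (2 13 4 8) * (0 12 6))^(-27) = ((0 12 6)(2 13 4 8)(5 10))^(-27) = (2 13 4 8)(5 10)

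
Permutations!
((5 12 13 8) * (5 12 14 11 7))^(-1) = ((5 14 11 7)(8 12 13))^(-1) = (5 7 11 14)(8 13 12)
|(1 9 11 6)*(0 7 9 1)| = 5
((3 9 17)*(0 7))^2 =(3 17 9)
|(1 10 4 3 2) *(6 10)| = |(1 6 10 4 3 2)| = 6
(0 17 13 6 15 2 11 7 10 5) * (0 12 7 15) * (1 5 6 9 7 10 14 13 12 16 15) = (0 17 12 10 6)(1 5 16 15 2 11)(7 14 13 9) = [17, 5, 11, 3, 4, 16, 0, 14, 8, 7, 6, 1, 10, 9, 13, 2, 15, 12]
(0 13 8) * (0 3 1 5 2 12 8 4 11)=[13, 5, 12, 1, 11, 2, 6, 7, 3, 9, 10, 0, 8, 4]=(0 13 4 11)(1 5 2 12 8 3)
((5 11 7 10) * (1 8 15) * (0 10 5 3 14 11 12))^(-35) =(0 7 3 12 11 10 5 14)(1 8 15)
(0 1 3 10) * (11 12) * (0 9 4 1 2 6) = [2, 3, 6, 10, 1, 5, 0, 7, 8, 4, 9, 12, 11] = (0 2 6)(1 3 10 9 4)(11 12)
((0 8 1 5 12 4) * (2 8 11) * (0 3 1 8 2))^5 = (12)(0 11)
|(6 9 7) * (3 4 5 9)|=6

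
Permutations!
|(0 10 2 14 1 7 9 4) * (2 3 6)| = 10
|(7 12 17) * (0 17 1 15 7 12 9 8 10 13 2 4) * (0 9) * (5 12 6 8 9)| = 13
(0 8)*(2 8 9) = [9, 1, 8, 3, 4, 5, 6, 7, 0, 2] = (0 9 2 8)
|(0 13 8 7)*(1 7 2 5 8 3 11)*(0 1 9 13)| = 12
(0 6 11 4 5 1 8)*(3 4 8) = (0 6 11 8)(1 3 4 5) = [6, 3, 2, 4, 5, 1, 11, 7, 0, 9, 10, 8]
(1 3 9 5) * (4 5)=(1 3 9 4 5)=[0, 3, 2, 9, 5, 1, 6, 7, 8, 4]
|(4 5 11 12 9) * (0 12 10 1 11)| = |(0 12 9 4 5)(1 11 10)| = 15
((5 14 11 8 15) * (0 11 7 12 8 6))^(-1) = (0 6 11)(5 15 8 12 7 14)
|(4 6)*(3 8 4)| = |(3 8 4 6)| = 4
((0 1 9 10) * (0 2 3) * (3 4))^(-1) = (0 3 4 2 10 9 1)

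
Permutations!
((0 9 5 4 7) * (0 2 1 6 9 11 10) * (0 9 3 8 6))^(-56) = (0 2 4 9 11 1 7 5 10)(3 8 6)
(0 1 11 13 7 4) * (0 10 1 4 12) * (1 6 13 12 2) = (0 4 10 6 13 7 2 1 11 12) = [4, 11, 1, 3, 10, 5, 13, 2, 8, 9, 6, 12, 0, 7]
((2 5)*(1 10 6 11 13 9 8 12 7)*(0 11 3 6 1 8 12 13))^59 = ((0 11)(1 10)(2 5)(3 6)(7 8 13 9 12))^59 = (0 11)(1 10)(2 5)(3 6)(7 12 9 13 8)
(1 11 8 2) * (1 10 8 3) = (1 11 3)(2 10 8) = [0, 11, 10, 1, 4, 5, 6, 7, 2, 9, 8, 3]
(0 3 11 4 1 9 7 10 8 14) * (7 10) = (0 3 11 4 1 9 10 8 14) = [3, 9, 2, 11, 1, 5, 6, 7, 14, 10, 8, 4, 12, 13, 0]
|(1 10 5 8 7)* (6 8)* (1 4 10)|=6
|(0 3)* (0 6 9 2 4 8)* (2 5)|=|(0 3 6 9 5 2 4 8)|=8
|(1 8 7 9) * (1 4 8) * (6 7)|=|(4 8 6 7 9)|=5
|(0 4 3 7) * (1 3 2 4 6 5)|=6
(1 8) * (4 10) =(1 8)(4 10) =[0, 8, 2, 3, 10, 5, 6, 7, 1, 9, 4]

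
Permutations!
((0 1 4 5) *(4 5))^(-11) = ((0 1 5))^(-11) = (0 1 5)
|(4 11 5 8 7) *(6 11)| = |(4 6 11 5 8 7)| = 6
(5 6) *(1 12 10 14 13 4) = (1 12 10 14 13 4)(5 6) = [0, 12, 2, 3, 1, 6, 5, 7, 8, 9, 14, 11, 10, 4, 13]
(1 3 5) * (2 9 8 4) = [0, 3, 9, 5, 2, 1, 6, 7, 4, 8] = (1 3 5)(2 9 8 4)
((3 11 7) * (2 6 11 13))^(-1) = ((2 6 11 7 3 13))^(-1) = (2 13 3 7 11 6)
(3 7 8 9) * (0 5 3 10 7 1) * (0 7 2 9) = [5, 7, 9, 1, 4, 3, 6, 8, 0, 10, 2] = (0 5 3 1 7 8)(2 9 10)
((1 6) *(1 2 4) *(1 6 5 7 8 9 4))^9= ((1 5 7 8 9 4 6 2))^9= (1 5 7 8 9 4 6 2)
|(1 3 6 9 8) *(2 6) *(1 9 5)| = |(1 3 2 6 5)(8 9)| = 10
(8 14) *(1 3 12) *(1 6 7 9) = (1 3 12 6 7 9)(8 14) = [0, 3, 2, 12, 4, 5, 7, 9, 14, 1, 10, 11, 6, 13, 8]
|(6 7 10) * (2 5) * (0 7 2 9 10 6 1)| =|(0 7 6 2 5 9 10 1)| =8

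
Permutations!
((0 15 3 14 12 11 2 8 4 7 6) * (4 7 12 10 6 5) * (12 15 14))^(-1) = (0 6 10 14)(2 11 12 3 15 4 5 7 8)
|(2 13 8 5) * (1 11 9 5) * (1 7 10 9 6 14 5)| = 11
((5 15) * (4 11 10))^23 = ((4 11 10)(5 15))^23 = (4 10 11)(5 15)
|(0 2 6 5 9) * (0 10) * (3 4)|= 6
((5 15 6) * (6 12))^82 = (5 12)(6 15)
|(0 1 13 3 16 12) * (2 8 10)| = 6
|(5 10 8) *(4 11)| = |(4 11)(5 10 8)| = 6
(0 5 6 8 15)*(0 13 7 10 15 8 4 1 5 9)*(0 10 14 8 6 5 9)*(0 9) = (0 9 10 15 13 7 14 8 6 4 1) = [9, 0, 2, 3, 1, 5, 4, 14, 6, 10, 15, 11, 12, 7, 8, 13]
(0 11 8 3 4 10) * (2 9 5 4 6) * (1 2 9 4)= (0 11 8 3 6 9 5 1 2 4 10)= [11, 2, 4, 6, 10, 1, 9, 7, 3, 5, 0, 8]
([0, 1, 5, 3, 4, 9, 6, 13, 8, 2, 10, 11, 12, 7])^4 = (13)(2 5 9)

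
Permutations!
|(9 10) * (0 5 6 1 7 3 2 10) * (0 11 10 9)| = 10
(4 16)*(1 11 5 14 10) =(1 11 5 14 10)(4 16) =[0, 11, 2, 3, 16, 14, 6, 7, 8, 9, 1, 5, 12, 13, 10, 15, 4]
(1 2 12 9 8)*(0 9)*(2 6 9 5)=[5, 6, 12, 3, 4, 2, 9, 7, 1, 8, 10, 11, 0]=(0 5 2 12)(1 6 9 8)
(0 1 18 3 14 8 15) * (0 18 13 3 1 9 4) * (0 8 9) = [0, 13, 2, 14, 8, 5, 6, 7, 15, 4, 10, 11, 12, 3, 9, 18, 16, 17, 1] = (1 13 3 14 9 4 8 15 18)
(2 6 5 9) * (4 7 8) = [0, 1, 6, 3, 7, 9, 5, 8, 4, 2] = (2 6 5 9)(4 7 8)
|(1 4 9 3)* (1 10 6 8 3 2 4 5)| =12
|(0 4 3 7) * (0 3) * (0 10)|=6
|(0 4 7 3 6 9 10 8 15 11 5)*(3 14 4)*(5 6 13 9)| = 30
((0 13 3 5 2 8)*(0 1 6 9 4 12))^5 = (0 8 12 2 4 5 9 3 6 13 1)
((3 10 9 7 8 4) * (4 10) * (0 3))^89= (0 4 3)(7 8 10 9)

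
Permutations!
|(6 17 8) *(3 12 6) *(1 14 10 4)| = 20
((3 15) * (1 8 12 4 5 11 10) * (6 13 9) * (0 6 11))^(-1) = ((0 6 13 9 11 10 1 8 12 4 5)(3 15))^(-1) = (0 5 4 12 8 1 10 11 9 13 6)(3 15)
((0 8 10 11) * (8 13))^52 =(0 8 11 13 10)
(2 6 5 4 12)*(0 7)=(0 7)(2 6 5 4 12)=[7, 1, 6, 3, 12, 4, 5, 0, 8, 9, 10, 11, 2]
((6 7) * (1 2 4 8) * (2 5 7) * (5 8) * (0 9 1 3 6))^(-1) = (0 7 5 4 2 6 3 8 1 9)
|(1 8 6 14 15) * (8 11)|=|(1 11 8 6 14 15)|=6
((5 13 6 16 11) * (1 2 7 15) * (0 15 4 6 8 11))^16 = (16)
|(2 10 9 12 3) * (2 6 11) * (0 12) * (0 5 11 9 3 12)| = 7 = |(12)(2 10 3 6 9 5 11)|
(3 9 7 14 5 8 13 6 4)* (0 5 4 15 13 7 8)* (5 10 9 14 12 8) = (0 10 9 5)(3 14 4)(6 15 13)(7 12 8) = [10, 1, 2, 14, 3, 0, 15, 12, 7, 5, 9, 11, 8, 6, 4, 13]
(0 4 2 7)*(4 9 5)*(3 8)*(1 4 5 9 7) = (9)(0 7)(1 4 2)(3 8) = [7, 4, 1, 8, 2, 5, 6, 0, 3, 9]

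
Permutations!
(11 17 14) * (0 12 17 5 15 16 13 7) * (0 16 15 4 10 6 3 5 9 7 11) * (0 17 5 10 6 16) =(0 12 5 4 6 3 10 16 13 11 9 7)(14 17) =[12, 1, 2, 10, 6, 4, 3, 0, 8, 7, 16, 9, 5, 11, 17, 15, 13, 14]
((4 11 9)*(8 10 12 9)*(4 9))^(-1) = (4 12 10 8 11)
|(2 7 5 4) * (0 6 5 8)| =|(0 6 5 4 2 7 8)| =7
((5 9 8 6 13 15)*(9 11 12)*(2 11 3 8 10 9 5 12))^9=(2 11)(3 6 15 5 8 13 12)(9 10)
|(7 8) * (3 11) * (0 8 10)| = |(0 8 7 10)(3 11)| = 4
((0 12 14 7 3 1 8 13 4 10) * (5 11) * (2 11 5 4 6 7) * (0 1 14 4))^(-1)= ((0 12 4 10 1 8 13 6 7 3 14 2 11))^(-1)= (0 11 2 14 3 7 6 13 8 1 10 4 12)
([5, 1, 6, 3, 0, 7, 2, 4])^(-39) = [5, 1, 6, 3, 0, 7, 2, 4]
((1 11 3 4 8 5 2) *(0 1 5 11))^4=((0 1)(2 5)(3 4 8 11))^4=(11)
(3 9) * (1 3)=[0, 3, 2, 9, 4, 5, 6, 7, 8, 1]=(1 3 9)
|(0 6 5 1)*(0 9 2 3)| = 7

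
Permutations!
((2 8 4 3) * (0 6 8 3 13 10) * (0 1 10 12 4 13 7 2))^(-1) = ((0 6 8 13 12 4 7 2 3)(1 10))^(-1) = (0 3 2 7 4 12 13 8 6)(1 10)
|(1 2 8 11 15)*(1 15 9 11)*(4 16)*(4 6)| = |(1 2 8)(4 16 6)(9 11)| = 6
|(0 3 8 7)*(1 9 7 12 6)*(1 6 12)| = |(12)(0 3 8 1 9 7)| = 6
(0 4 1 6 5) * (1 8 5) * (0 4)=(1 6)(4 8 5)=[0, 6, 2, 3, 8, 4, 1, 7, 5]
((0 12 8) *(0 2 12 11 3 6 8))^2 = ((0 11 3 6 8 2 12))^2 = (0 3 8 12 11 6 2)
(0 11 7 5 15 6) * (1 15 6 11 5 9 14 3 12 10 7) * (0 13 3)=(0 5 6 13 3 12 10 7 9 14)(1 15 11)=[5, 15, 2, 12, 4, 6, 13, 9, 8, 14, 7, 1, 10, 3, 0, 11]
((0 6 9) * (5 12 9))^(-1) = (0 9 12 5 6)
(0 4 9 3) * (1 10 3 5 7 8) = (0 4 9 5 7 8 1 10 3) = [4, 10, 2, 0, 9, 7, 6, 8, 1, 5, 3]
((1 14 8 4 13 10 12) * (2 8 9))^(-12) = ((1 14 9 2 8 4 13 10 12))^(-12) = (1 13 2)(4 9 12)(8 14 10)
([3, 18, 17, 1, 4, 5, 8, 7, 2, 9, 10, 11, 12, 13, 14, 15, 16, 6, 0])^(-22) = [1, 0, 6, 18, 4, 5, 2, 7, 17, 9, 10, 11, 12, 13, 14, 15, 16, 8, 3]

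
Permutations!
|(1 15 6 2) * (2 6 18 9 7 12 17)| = |(1 15 18 9 7 12 17 2)| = 8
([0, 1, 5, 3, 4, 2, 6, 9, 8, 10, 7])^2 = (7 10 9)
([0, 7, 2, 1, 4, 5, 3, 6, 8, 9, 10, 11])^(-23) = [0, 7, 2, 1, 4, 5, 3, 6, 8, 9, 10, 11]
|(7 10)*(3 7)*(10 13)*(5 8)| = |(3 7 13 10)(5 8)| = 4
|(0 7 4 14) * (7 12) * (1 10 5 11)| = 20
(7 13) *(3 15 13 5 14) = (3 15 13 7 5 14) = [0, 1, 2, 15, 4, 14, 6, 5, 8, 9, 10, 11, 12, 7, 3, 13]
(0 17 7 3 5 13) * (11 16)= [17, 1, 2, 5, 4, 13, 6, 3, 8, 9, 10, 16, 12, 0, 14, 15, 11, 7]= (0 17 7 3 5 13)(11 16)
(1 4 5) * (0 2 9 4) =(0 2 9 4 5 1) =[2, 0, 9, 3, 5, 1, 6, 7, 8, 4]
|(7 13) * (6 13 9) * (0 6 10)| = |(0 6 13 7 9 10)| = 6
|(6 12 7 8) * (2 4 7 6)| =|(2 4 7 8)(6 12)| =4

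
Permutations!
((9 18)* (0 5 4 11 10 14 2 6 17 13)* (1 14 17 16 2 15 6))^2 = ((0 5 4 11 10 17 13)(1 14 15 6 16 2)(9 18))^2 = (18)(0 4 10 13 5 11 17)(1 15 16)(2 14 6)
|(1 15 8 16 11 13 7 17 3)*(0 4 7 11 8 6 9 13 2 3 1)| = |(0 4 7 17 1 15 6 9 13 11 2 3)(8 16)| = 12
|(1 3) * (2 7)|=|(1 3)(2 7)|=2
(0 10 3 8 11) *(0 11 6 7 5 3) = [10, 1, 2, 8, 4, 3, 7, 5, 6, 9, 0, 11] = (11)(0 10)(3 8 6 7 5)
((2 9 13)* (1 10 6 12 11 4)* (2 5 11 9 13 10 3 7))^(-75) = (1 5 7 4 13 3 11 2)(6 12 9 10)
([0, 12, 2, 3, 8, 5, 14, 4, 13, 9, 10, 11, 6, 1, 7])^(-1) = (1 13 8 4 7 14 6 12)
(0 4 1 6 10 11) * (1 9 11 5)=(0 4 9 11)(1 6 10 5)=[4, 6, 2, 3, 9, 1, 10, 7, 8, 11, 5, 0]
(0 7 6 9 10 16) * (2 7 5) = (0 5 2 7 6 9 10 16) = [5, 1, 7, 3, 4, 2, 9, 6, 8, 10, 16, 11, 12, 13, 14, 15, 0]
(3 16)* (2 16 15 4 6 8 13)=(2 16 3 15 4 6 8 13)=[0, 1, 16, 15, 6, 5, 8, 7, 13, 9, 10, 11, 12, 2, 14, 4, 3]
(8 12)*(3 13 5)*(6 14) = (3 13 5)(6 14)(8 12) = [0, 1, 2, 13, 4, 3, 14, 7, 12, 9, 10, 11, 8, 5, 6]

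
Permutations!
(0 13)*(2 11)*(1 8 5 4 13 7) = [7, 8, 11, 3, 13, 4, 6, 1, 5, 9, 10, 2, 12, 0] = (0 7 1 8 5 4 13)(2 11)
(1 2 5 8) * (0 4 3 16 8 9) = (0 4 3 16 8 1 2 5 9) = [4, 2, 5, 16, 3, 9, 6, 7, 1, 0, 10, 11, 12, 13, 14, 15, 8]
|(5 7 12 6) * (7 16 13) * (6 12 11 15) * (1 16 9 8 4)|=11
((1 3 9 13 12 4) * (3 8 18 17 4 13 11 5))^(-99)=(1 8 18 17 4)(3 9 11 5)(12 13)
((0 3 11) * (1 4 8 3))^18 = (11)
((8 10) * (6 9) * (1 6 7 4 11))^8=((1 6 9 7 4 11)(8 10))^8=(1 9 4)(6 7 11)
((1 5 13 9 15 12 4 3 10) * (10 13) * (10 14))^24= (15)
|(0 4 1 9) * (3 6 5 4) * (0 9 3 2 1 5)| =10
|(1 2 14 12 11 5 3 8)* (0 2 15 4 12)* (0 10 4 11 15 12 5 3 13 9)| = 24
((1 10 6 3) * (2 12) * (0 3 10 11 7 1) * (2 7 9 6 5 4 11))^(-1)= ((0 3)(1 2 12 7)(4 11 9 6 10 5))^(-1)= (0 3)(1 7 12 2)(4 5 10 6 9 11)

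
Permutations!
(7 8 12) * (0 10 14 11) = [10, 1, 2, 3, 4, 5, 6, 8, 12, 9, 14, 0, 7, 13, 11] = (0 10 14 11)(7 8 12)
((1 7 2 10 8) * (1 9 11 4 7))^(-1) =(2 7 4 11 9 8 10)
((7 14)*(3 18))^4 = (18)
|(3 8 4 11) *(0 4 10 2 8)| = 12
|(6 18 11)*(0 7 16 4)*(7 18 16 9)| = |(0 18 11 6 16 4)(7 9)| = 6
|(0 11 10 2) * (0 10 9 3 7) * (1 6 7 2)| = 9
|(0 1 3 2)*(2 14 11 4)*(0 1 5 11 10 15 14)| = 21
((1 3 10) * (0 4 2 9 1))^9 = (0 2 1 10 4 9 3)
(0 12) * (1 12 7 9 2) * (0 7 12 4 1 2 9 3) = (0 12 7 3)(1 4) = [12, 4, 2, 0, 1, 5, 6, 3, 8, 9, 10, 11, 7]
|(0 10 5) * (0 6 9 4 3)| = 7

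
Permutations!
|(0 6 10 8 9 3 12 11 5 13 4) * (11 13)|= 18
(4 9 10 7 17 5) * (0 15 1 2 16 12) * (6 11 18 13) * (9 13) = [15, 2, 16, 3, 13, 4, 11, 17, 8, 10, 7, 18, 0, 6, 14, 1, 12, 5, 9] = (0 15 1 2 16 12)(4 13 6 11 18 9 10 7 17 5)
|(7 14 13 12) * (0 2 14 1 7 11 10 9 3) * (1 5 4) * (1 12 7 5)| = |(0 2 14 13 7 1 5 4 12 11 10 9 3)| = 13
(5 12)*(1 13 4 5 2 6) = [0, 13, 6, 3, 5, 12, 1, 7, 8, 9, 10, 11, 2, 4] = (1 13 4 5 12 2 6)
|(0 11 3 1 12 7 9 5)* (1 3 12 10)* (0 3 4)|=|(0 11 12 7 9 5 3 4)(1 10)|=8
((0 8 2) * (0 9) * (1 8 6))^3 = ((0 6 1 8 2 9))^3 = (0 8)(1 9)(2 6)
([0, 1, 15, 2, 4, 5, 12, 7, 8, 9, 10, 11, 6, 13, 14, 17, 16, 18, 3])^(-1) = (2 3 18 17 15)(6 12)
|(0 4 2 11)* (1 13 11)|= 6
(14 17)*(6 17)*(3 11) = [0, 1, 2, 11, 4, 5, 17, 7, 8, 9, 10, 3, 12, 13, 6, 15, 16, 14] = (3 11)(6 17 14)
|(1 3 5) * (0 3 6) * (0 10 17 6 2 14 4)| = 21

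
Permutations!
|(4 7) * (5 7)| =|(4 5 7)| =3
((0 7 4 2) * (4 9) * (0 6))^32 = (0 9 2)(4 6 7)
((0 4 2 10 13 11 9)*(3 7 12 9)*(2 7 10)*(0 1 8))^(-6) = (0 4 7 12 9 1 8)(3 13)(10 11)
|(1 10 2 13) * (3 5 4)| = |(1 10 2 13)(3 5 4)| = 12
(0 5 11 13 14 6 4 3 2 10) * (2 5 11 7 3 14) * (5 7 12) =(0 11 13 2 10)(3 7)(4 14 6)(5 12) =[11, 1, 10, 7, 14, 12, 4, 3, 8, 9, 0, 13, 5, 2, 6]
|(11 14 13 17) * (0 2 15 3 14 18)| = 9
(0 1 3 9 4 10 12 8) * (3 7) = [1, 7, 2, 9, 10, 5, 6, 3, 0, 4, 12, 11, 8] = (0 1 7 3 9 4 10 12 8)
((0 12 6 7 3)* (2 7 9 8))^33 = ((0 12 6 9 8 2 7 3))^33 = (0 12 6 9 8 2 7 3)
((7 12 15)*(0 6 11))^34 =((0 6 11)(7 12 15))^34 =(0 6 11)(7 12 15)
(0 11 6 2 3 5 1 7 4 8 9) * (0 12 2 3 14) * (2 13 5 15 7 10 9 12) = [11, 10, 14, 15, 8, 1, 3, 4, 12, 2, 9, 6, 13, 5, 0, 7] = (0 11 6 3 15 7 4 8 12 13 5 1 10 9 2 14)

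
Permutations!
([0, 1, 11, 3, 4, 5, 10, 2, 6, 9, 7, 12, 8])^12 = (2 10 8 11 7 6 12)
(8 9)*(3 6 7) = (3 6 7)(8 9) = [0, 1, 2, 6, 4, 5, 7, 3, 9, 8]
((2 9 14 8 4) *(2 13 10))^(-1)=(2 10 13 4 8 14 9)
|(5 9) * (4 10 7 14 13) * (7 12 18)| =14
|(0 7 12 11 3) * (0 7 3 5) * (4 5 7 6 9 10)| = |(0 3 6 9 10 4 5)(7 12 11)| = 21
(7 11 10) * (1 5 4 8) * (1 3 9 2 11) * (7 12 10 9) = (1 5 4 8 3 7)(2 11 9)(10 12) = [0, 5, 11, 7, 8, 4, 6, 1, 3, 2, 12, 9, 10]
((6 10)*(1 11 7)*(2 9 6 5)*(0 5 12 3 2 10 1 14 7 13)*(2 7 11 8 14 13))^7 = (14)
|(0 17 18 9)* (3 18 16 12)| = 7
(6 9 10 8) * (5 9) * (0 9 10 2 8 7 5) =(0 9 2 8 6)(5 10 7) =[9, 1, 8, 3, 4, 10, 0, 5, 6, 2, 7]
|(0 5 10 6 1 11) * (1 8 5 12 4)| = 20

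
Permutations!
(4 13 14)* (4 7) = (4 13 14 7) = [0, 1, 2, 3, 13, 5, 6, 4, 8, 9, 10, 11, 12, 14, 7]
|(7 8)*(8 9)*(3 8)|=4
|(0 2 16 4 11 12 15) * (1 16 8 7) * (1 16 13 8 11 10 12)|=|(0 2 11 1 13 8 7 16 4 10 12 15)|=12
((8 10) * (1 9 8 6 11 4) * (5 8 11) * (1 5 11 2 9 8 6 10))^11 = ((1 8)(2 9)(4 5 6 11))^11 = (1 8)(2 9)(4 11 6 5)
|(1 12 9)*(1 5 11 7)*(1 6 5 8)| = |(1 12 9 8)(5 11 7 6)| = 4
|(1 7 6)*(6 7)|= 2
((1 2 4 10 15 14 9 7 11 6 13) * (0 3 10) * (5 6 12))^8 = (0 12 3 5 10 6 15 13 14 1 9 2 7 4 11)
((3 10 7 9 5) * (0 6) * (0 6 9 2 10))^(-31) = ((0 9 5 3)(2 10 7))^(-31) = (0 9 5 3)(2 7 10)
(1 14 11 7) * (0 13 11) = (0 13 11 7 1 14) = [13, 14, 2, 3, 4, 5, 6, 1, 8, 9, 10, 7, 12, 11, 0]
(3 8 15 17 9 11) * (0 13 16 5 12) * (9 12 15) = (0 13 16 5 15 17 12)(3 8 9 11) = [13, 1, 2, 8, 4, 15, 6, 7, 9, 11, 10, 3, 0, 16, 14, 17, 5, 12]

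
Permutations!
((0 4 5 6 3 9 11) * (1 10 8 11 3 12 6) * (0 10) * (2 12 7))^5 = (0 4 5 1)(2 12 6 7)(3 9)(8 10 11)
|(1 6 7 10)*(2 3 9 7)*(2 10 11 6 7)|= |(1 7 11 6 10)(2 3 9)|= 15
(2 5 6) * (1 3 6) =(1 3 6 2 5) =[0, 3, 5, 6, 4, 1, 2]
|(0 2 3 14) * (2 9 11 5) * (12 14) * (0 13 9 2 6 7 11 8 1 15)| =20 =|(0 2 3 12 14 13 9 8 1 15)(5 6 7 11)|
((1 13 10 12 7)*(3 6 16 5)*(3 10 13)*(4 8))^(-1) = (1 7 12 10 5 16 6 3)(4 8)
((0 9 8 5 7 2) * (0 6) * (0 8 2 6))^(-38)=(0 9 2)(5 6)(7 8)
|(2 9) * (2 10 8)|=4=|(2 9 10 8)|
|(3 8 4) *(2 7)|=6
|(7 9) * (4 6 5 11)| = 4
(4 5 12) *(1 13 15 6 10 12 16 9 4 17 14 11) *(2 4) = (1 13 15 6 10 12 17 14 11)(2 4 5 16 9) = [0, 13, 4, 3, 5, 16, 10, 7, 8, 2, 12, 1, 17, 15, 11, 6, 9, 14]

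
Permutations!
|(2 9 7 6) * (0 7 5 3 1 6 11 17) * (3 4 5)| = |(0 7 11 17)(1 6 2 9 3)(4 5)| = 20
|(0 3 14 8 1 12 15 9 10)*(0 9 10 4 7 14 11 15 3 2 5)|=|(0 2 5)(1 12 3 11 15 10 9 4 7 14 8)|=33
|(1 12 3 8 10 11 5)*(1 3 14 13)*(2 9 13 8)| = 11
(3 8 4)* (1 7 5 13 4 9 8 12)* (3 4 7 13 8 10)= (1 13 7 5 8 9 10 3 12)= [0, 13, 2, 12, 4, 8, 6, 5, 9, 10, 3, 11, 1, 7]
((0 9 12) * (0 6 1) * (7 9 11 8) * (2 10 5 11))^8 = (0 12 8 10 1 9 11 2 6 7 5)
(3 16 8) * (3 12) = [0, 1, 2, 16, 4, 5, 6, 7, 12, 9, 10, 11, 3, 13, 14, 15, 8] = (3 16 8 12)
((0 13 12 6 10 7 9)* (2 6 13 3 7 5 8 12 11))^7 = (0 9 7 3)(2 11 13 12 8 5 10 6)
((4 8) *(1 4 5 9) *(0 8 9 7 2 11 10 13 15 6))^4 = (0 2 15 5 10)(1 4 9)(6 7 13 8 11)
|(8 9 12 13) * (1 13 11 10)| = |(1 13 8 9 12 11 10)| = 7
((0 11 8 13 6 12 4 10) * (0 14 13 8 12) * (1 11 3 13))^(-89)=(0 6 13 3)(1 11 12 4 10 14)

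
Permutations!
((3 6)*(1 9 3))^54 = (1 3)(6 9)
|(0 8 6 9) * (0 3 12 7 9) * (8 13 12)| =8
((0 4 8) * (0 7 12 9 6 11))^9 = ((0 4 8 7 12 9 6 11))^9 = (0 4 8 7 12 9 6 11)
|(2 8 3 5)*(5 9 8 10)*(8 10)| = |(2 8 3 9 10 5)| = 6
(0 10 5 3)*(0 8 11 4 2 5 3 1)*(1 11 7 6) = (0 10 3 8 7 6 1)(2 5 11 4) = [10, 0, 5, 8, 2, 11, 1, 6, 7, 9, 3, 4]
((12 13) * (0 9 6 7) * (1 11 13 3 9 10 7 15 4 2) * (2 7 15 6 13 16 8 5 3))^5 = (1 3)(2 5)(8 12)(9 11)(13 16)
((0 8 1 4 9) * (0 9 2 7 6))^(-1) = ((9)(0 8 1 4 2 7 6))^(-1) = (9)(0 6 7 2 4 1 8)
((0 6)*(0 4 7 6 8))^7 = ((0 8)(4 7 6))^7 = (0 8)(4 7 6)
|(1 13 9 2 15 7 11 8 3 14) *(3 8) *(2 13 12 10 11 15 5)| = |(1 12 10 11 3 14)(2 5)(7 15)(9 13)| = 6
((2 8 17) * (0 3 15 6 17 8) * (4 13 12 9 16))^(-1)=(0 2 17 6 15 3)(4 16 9 12 13)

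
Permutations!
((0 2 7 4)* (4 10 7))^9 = (7 10)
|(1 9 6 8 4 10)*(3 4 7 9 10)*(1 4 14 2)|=|(1 10 4 3 14 2)(6 8 7 9)|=12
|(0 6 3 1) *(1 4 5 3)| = 3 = |(0 6 1)(3 4 5)|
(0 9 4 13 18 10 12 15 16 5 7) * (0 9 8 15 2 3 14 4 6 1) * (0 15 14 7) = (0 8 14 4 13 18 10 12 2 3 7 9 6 1 15 16 5) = [8, 15, 3, 7, 13, 0, 1, 9, 14, 6, 12, 11, 2, 18, 4, 16, 5, 17, 10]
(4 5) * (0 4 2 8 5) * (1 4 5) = (0 5 2 8 1 4) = [5, 4, 8, 3, 0, 2, 6, 7, 1]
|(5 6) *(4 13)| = |(4 13)(5 6)| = 2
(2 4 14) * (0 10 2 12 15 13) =(0 10 2 4 14 12 15 13) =[10, 1, 4, 3, 14, 5, 6, 7, 8, 9, 2, 11, 15, 0, 12, 13]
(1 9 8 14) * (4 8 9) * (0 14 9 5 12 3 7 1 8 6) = [14, 4, 2, 7, 6, 12, 0, 1, 9, 5, 10, 11, 3, 13, 8] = (0 14 8 9 5 12 3 7 1 4 6)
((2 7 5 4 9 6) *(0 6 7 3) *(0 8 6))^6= ((2 3 8 6)(4 9 7 5))^6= (2 8)(3 6)(4 7)(5 9)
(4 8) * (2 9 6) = (2 9 6)(4 8) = [0, 1, 9, 3, 8, 5, 2, 7, 4, 6]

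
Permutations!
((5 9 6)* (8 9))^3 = (5 6 9 8)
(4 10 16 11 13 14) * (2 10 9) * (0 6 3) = (0 6 3)(2 10 16 11 13 14 4 9) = [6, 1, 10, 0, 9, 5, 3, 7, 8, 2, 16, 13, 12, 14, 4, 15, 11]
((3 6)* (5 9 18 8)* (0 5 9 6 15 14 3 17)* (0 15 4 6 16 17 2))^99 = ((0 5 16 17 15 14 3 4 6 2)(8 9 18))^99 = (18)(0 2 6 4 3 14 15 17 16 5)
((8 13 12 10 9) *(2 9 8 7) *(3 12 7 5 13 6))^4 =(2 7 13 5 9)(3 6 8 10 12)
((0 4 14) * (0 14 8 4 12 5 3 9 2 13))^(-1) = (14)(0 13 2 9 3 5 12)(4 8)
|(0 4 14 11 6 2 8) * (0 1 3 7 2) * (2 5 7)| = 20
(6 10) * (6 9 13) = (6 10 9 13) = [0, 1, 2, 3, 4, 5, 10, 7, 8, 13, 9, 11, 12, 6]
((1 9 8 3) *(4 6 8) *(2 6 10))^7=(1 3 8 6 2 10 4 9)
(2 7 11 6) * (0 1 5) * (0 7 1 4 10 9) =(0 4 10 9)(1 5 7 11 6 2) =[4, 5, 1, 3, 10, 7, 2, 11, 8, 0, 9, 6]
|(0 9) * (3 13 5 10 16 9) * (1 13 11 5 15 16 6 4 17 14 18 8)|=16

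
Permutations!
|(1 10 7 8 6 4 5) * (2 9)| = 14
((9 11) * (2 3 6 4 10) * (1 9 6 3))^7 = (11)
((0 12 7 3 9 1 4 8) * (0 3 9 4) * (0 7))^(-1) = ((0 12)(1 7 9)(3 4 8))^(-1) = (0 12)(1 9 7)(3 8 4)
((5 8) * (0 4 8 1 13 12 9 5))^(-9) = ((0 4 8)(1 13 12 9 5))^(-9) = (1 13 12 9 5)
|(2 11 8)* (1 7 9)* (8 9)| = 6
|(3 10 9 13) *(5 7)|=4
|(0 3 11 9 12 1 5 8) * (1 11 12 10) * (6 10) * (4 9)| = 11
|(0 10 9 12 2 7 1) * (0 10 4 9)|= 8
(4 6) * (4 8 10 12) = (4 6 8 10 12) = [0, 1, 2, 3, 6, 5, 8, 7, 10, 9, 12, 11, 4]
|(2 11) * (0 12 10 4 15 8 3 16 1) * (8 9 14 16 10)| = 22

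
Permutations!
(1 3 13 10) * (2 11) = [0, 3, 11, 13, 4, 5, 6, 7, 8, 9, 1, 2, 12, 10] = (1 3 13 10)(2 11)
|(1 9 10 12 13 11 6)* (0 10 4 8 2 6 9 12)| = 18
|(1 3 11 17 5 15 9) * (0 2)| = 14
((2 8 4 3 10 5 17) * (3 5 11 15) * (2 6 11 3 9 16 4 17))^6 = (2 9 17 4 11)(5 15 8 16 6)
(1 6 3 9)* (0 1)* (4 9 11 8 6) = (0 1 4 9)(3 11 8 6) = [1, 4, 2, 11, 9, 5, 3, 7, 6, 0, 10, 8]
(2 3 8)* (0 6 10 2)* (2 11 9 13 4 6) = (0 2 3 8)(4 6 10 11 9 13) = [2, 1, 3, 8, 6, 5, 10, 7, 0, 13, 11, 9, 12, 4]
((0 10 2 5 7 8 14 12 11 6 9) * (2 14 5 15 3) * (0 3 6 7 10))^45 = (15)(5 12 8 14 7 10 11)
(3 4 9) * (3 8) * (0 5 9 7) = (0 5 9 8 3 4 7) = [5, 1, 2, 4, 7, 9, 6, 0, 3, 8]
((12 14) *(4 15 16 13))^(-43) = ((4 15 16 13)(12 14))^(-43) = (4 15 16 13)(12 14)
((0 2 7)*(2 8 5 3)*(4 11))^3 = ((0 8 5 3 2 7)(4 11))^3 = (0 3)(2 8)(4 11)(5 7)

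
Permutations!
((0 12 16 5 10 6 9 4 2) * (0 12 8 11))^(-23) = (0 8 11)(2 12 16 5 10 6 9 4)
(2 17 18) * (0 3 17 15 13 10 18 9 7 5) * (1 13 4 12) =[3, 13, 15, 17, 12, 0, 6, 5, 8, 7, 18, 11, 1, 10, 14, 4, 16, 9, 2] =(0 3 17 9 7 5)(1 13 10 18 2 15 4 12)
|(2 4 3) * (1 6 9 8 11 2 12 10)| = |(1 6 9 8 11 2 4 3 12 10)| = 10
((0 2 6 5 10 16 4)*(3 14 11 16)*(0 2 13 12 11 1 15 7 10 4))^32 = (0 12 16 13 11)(1 7 3)(10 14 15)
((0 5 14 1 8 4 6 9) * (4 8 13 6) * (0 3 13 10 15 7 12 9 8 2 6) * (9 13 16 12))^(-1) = ((0 5 14 1 10 15 7 9 3 16 12 13)(2 6 8))^(-1) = (0 13 12 16 3 9 7 15 10 1 14 5)(2 8 6)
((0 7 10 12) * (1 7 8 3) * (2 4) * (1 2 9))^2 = (0 3 4 1 10)(2 9 7 12 8) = ((0 8 3 2 4 9 1 7 10 12))^2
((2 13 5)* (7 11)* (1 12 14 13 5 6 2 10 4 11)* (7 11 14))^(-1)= ((1 12 7)(2 5 10 4 14 13 6))^(-1)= (1 7 12)(2 6 13 14 4 10 5)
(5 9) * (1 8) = [0, 8, 2, 3, 4, 9, 6, 7, 1, 5] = (1 8)(5 9)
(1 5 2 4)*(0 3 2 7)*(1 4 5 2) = (0 3 1 2 5 7) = [3, 2, 5, 1, 4, 7, 6, 0]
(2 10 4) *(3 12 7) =(2 10 4)(3 12 7) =[0, 1, 10, 12, 2, 5, 6, 3, 8, 9, 4, 11, 7]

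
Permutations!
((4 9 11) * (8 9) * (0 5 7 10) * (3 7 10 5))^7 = ((0 3 7 5 10)(4 8 9 11))^7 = (0 7 10 3 5)(4 11 9 8)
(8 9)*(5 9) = (5 9 8) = [0, 1, 2, 3, 4, 9, 6, 7, 5, 8]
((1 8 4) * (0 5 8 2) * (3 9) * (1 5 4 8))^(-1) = (0 2 1 5 4)(3 9)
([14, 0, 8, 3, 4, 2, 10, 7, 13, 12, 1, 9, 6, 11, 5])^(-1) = [1, 10, 5, 3, 4, 14, 12, 7, 2, 11, 6, 13, 9, 8, 0]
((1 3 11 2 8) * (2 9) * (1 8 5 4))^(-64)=((1 3 11 9 2 5 4))^(-64)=(1 4 5 2 9 11 3)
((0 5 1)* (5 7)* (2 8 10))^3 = ((0 7 5 1)(2 8 10))^3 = (10)(0 1 5 7)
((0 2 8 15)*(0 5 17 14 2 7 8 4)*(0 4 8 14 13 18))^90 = (18)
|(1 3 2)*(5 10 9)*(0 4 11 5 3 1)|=|(0 4 11 5 10 9 3 2)|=8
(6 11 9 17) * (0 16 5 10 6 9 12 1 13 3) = [16, 13, 2, 0, 4, 10, 11, 7, 8, 17, 6, 12, 1, 3, 14, 15, 5, 9] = (0 16 5 10 6 11 12 1 13 3)(9 17)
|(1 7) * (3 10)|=2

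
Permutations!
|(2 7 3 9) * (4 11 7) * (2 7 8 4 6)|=6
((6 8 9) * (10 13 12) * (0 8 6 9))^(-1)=((0 8)(10 13 12))^(-1)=(0 8)(10 12 13)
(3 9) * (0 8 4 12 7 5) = (0 8 4 12 7 5)(3 9) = [8, 1, 2, 9, 12, 0, 6, 5, 4, 3, 10, 11, 7]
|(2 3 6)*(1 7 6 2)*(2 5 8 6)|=7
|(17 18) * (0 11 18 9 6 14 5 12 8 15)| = |(0 11 18 17 9 6 14 5 12 8 15)| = 11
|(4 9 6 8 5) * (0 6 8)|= |(0 6)(4 9 8 5)|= 4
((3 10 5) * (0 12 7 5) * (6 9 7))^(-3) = (0 5 6 10 7 12 3 9)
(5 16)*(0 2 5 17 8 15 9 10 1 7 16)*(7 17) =[2, 17, 5, 3, 4, 0, 6, 16, 15, 10, 1, 11, 12, 13, 14, 9, 7, 8] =(0 2 5)(1 17 8 15 9 10)(7 16)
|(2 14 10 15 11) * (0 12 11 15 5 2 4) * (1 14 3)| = 12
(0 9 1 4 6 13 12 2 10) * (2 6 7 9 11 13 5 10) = (0 11 13 12 6 5 10)(1 4 7 9) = [11, 4, 2, 3, 7, 10, 5, 9, 8, 1, 0, 13, 6, 12]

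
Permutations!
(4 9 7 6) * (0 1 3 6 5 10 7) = (0 1 3 6 4 9)(5 10 7) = [1, 3, 2, 6, 9, 10, 4, 5, 8, 0, 7]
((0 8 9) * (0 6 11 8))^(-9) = (6 9 8 11)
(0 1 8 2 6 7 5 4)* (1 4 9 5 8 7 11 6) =(0 4)(1 7 8 2)(5 9)(6 11) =[4, 7, 1, 3, 0, 9, 11, 8, 2, 5, 10, 6]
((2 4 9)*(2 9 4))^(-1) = (9)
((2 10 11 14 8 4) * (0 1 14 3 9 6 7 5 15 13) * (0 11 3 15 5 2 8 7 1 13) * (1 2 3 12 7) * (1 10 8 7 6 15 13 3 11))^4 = (15)(1 6 7 14 2 11 10 8 13 12 4)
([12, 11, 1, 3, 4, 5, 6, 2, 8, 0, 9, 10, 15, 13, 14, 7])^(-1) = [9, 2, 7, 3, 4, 5, 6, 15, 8, 10, 11, 1, 0, 13, 14, 12]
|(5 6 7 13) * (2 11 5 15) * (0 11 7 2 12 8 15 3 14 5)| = |(0 11)(2 7 13 3 14 5 6)(8 15 12)| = 42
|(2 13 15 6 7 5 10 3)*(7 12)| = |(2 13 15 6 12 7 5 10 3)| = 9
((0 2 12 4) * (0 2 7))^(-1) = ((0 7)(2 12 4))^(-1) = (0 7)(2 4 12)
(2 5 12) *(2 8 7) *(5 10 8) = (2 10 8 7)(5 12) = [0, 1, 10, 3, 4, 12, 6, 2, 7, 9, 8, 11, 5]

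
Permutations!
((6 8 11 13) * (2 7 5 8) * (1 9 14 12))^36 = ((1 9 14 12)(2 7 5 8 11 13 6))^36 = (14)(2 7 5 8 11 13 6)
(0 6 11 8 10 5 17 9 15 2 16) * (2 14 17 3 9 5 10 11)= (0 6 2 16)(3 9 15 14 17 5)(8 11)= [6, 1, 16, 9, 4, 3, 2, 7, 11, 15, 10, 8, 12, 13, 17, 14, 0, 5]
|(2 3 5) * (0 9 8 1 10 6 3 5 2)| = |(0 9 8 1 10 6 3 2 5)| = 9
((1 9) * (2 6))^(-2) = (9)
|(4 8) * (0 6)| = |(0 6)(4 8)| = 2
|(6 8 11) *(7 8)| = 4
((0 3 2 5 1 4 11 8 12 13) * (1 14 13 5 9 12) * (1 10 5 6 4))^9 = ((0 3 2 9 12 6 4 11 8 10 5 14 13))^9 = (0 10 6 3 5 4 2 14 11 9 13 8 12)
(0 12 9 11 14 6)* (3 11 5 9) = (0 12 3 11 14 6)(5 9) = [12, 1, 2, 11, 4, 9, 0, 7, 8, 5, 10, 14, 3, 13, 6]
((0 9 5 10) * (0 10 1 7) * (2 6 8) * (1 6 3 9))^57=(10)(2 5)(3 6)(8 9)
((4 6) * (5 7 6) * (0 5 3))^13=(0 5 7 6 4 3)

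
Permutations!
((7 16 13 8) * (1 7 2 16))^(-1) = (1 7)(2 8 13 16)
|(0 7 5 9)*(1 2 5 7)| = |(0 1 2 5 9)| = 5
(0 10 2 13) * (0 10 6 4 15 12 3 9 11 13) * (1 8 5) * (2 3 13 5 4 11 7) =(0 6 11 5 1 8 4 15 12 13 10 3 9 7 2) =[6, 8, 0, 9, 15, 1, 11, 2, 4, 7, 3, 5, 13, 10, 14, 12]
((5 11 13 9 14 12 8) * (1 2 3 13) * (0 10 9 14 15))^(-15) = (0 10 9 15)(1 13 8)(2 14 5)(3 12 11)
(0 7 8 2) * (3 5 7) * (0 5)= (0 3)(2 5 7 8)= [3, 1, 5, 0, 4, 7, 6, 8, 2]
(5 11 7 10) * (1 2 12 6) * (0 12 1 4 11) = (0 12 6 4 11 7 10 5)(1 2) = [12, 2, 1, 3, 11, 0, 4, 10, 8, 9, 5, 7, 6]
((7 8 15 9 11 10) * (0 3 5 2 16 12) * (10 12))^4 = (0 16 15)(2 8 12)(3 10 9)(5 7 11)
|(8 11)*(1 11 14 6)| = 5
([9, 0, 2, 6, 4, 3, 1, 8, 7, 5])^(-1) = [1, 6, 2, 5, 4, 9, 3, 8, 7, 0]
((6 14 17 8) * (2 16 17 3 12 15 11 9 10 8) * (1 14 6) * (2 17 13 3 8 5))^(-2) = ((17)(1 14 8)(2 16 13 3 12 15 11 9 10 5))^(-2) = (17)(1 14 8)(2 10 11 12 13)(3 16 5 9 15)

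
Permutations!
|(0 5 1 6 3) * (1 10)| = |(0 5 10 1 6 3)| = 6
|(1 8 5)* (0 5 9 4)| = |(0 5 1 8 9 4)| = 6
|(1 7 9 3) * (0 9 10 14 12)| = 8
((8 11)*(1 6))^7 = (1 6)(8 11) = ((1 6)(8 11))^7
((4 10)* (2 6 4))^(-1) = ((2 6 4 10))^(-1) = (2 10 4 6)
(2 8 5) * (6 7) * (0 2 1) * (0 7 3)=(0 2 8 5 1 7 6 3)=[2, 7, 8, 0, 4, 1, 3, 6, 5]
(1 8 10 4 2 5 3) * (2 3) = (1 8 10 4 3)(2 5) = [0, 8, 5, 1, 3, 2, 6, 7, 10, 9, 4]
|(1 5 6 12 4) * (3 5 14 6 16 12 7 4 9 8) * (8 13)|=|(1 14 6 7 4)(3 5 16 12 9 13 8)|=35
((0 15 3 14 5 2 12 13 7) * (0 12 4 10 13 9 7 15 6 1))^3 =((0 6 1)(2 4 10 13 15 3 14 5)(7 12 9))^3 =(2 13 14 4 15 5 10 3)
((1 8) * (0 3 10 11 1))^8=((0 3 10 11 1 8))^8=(0 10 1)(3 11 8)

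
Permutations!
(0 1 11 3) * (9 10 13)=[1, 11, 2, 0, 4, 5, 6, 7, 8, 10, 13, 3, 12, 9]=(0 1 11 3)(9 10 13)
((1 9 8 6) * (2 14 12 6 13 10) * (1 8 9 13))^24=(14)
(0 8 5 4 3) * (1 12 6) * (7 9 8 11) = (0 11 7 9 8 5 4 3)(1 12 6) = [11, 12, 2, 0, 3, 4, 1, 9, 5, 8, 10, 7, 6]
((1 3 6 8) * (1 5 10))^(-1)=(1 10 5 8 6 3)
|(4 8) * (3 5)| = |(3 5)(4 8)| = 2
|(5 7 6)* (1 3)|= 6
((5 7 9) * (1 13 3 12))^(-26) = (1 3)(5 7 9)(12 13)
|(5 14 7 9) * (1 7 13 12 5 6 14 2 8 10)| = 11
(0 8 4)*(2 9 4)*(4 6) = (0 8 2 9 6 4) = [8, 1, 9, 3, 0, 5, 4, 7, 2, 6]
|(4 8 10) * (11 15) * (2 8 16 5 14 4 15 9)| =12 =|(2 8 10 15 11 9)(4 16 5 14)|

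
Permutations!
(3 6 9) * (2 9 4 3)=[0, 1, 9, 6, 3, 5, 4, 7, 8, 2]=(2 9)(3 6 4)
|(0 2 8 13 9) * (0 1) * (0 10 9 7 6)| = |(0 2 8 13 7 6)(1 10 9)| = 6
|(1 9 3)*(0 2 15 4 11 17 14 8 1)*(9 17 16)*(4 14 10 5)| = 14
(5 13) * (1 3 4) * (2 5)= (1 3 4)(2 5 13)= [0, 3, 5, 4, 1, 13, 6, 7, 8, 9, 10, 11, 12, 2]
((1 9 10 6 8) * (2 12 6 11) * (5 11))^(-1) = ((1 9 10 5 11 2 12 6 8))^(-1) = (1 8 6 12 2 11 5 10 9)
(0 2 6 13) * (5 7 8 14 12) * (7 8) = (0 2 6 13)(5 8 14 12) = [2, 1, 6, 3, 4, 8, 13, 7, 14, 9, 10, 11, 5, 0, 12]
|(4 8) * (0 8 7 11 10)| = |(0 8 4 7 11 10)| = 6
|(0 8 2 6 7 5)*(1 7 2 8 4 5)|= |(8)(0 4 5)(1 7)(2 6)|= 6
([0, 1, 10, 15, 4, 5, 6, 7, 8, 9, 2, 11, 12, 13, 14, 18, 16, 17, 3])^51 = (18)(2 10)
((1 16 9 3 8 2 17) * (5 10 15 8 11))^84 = ((1 16 9 3 11 5 10 15 8 2 17))^84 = (1 15 3 17 10 9 2 5 16 8 11)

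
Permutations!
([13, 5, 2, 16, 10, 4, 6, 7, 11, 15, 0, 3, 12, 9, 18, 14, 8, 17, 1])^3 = (0 15 1 10 9 18 4 13 14 5)(3 11 8 16)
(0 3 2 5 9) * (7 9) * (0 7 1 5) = (0 3 2)(1 5)(7 9) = [3, 5, 0, 2, 4, 1, 6, 9, 8, 7]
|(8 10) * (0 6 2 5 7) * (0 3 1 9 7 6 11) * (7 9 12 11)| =6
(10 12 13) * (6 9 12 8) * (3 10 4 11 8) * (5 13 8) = (3 10)(4 11 5 13)(6 9 12 8) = [0, 1, 2, 10, 11, 13, 9, 7, 6, 12, 3, 5, 8, 4]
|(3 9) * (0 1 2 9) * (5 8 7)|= 15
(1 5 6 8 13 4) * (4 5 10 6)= [0, 10, 2, 3, 1, 4, 8, 7, 13, 9, 6, 11, 12, 5]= (1 10 6 8 13 5 4)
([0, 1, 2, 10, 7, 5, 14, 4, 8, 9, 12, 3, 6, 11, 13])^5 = [0, 1, 2, 13, 7, 5, 10, 4, 8, 9, 11, 14, 3, 6, 12]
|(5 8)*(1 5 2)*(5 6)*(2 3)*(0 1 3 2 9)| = |(0 1 6 5 8 2 3 9)| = 8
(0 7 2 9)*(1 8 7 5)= (0 5 1 8 7 2 9)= [5, 8, 9, 3, 4, 1, 6, 2, 7, 0]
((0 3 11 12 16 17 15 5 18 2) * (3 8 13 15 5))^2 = ((0 8 13 15 3 11 12 16 17 5 18 2))^2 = (0 13 3 12 17 18)(2 8 15 11 16 5)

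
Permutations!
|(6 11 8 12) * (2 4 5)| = |(2 4 5)(6 11 8 12)| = 12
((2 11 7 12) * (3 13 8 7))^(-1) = ((2 11 3 13 8 7 12))^(-1) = (2 12 7 8 13 3 11)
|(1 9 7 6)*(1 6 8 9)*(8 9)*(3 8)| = 2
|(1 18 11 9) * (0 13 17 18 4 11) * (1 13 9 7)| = 20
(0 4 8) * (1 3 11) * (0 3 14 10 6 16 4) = [0, 14, 2, 11, 8, 5, 16, 7, 3, 9, 6, 1, 12, 13, 10, 15, 4] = (1 14 10 6 16 4 8 3 11)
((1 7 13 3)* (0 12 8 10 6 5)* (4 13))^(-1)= (0 5 6 10 8 12)(1 3 13 4 7)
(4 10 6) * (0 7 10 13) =(0 7 10 6 4 13) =[7, 1, 2, 3, 13, 5, 4, 10, 8, 9, 6, 11, 12, 0]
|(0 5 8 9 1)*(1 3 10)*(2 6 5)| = 9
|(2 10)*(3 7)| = 2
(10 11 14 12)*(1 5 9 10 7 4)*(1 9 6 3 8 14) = [0, 5, 2, 8, 9, 6, 3, 4, 14, 10, 11, 1, 7, 13, 12] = (1 5 6 3 8 14 12 7 4 9 10 11)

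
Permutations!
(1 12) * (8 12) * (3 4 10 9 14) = (1 8 12)(3 4 10 9 14) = [0, 8, 2, 4, 10, 5, 6, 7, 12, 14, 9, 11, 1, 13, 3]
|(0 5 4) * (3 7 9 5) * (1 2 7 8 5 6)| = 5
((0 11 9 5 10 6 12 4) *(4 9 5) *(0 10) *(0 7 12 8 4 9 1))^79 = (0 11 5 7 12 1)(4 8 6 10)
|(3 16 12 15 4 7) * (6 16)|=7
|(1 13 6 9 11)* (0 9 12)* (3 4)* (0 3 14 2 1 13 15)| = 12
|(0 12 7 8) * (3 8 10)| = 6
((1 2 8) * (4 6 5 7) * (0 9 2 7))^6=((0 9 2 8 1 7 4 6 5))^6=(0 4 8)(1 9 6)(2 5 7)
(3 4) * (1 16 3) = [0, 16, 2, 4, 1, 5, 6, 7, 8, 9, 10, 11, 12, 13, 14, 15, 3] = (1 16 3 4)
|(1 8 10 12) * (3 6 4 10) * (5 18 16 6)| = |(1 8 3 5 18 16 6 4 10 12)| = 10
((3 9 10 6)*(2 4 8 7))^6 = ((2 4 8 7)(3 9 10 6))^6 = (2 8)(3 10)(4 7)(6 9)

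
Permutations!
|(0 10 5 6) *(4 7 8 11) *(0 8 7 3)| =|(0 10 5 6 8 11 4 3)| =8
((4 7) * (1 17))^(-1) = ((1 17)(4 7))^(-1) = (1 17)(4 7)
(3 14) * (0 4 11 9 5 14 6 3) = (0 4 11 9 5 14)(3 6) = [4, 1, 2, 6, 11, 14, 3, 7, 8, 5, 10, 9, 12, 13, 0]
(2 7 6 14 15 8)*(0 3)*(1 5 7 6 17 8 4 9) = (0 3)(1 5 7 17 8 2 6 14 15 4 9) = [3, 5, 6, 0, 9, 7, 14, 17, 2, 1, 10, 11, 12, 13, 15, 4, 16, 8]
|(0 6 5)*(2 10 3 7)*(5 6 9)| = |(0 9 5)(2 10 3 7)| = 12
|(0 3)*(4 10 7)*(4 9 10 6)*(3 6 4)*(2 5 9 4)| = |(0 6 3)(2 5 9 10 7 4)| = 6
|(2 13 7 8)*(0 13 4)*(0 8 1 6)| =15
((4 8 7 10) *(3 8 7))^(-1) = (3 8)(4 10 7)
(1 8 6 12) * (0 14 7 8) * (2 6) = [14, 0, 6, 3, 4, 5, 12, 8, 2, 9, 10, 11, 1, 13, 7] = (0 14 7 8 2 6 12 1)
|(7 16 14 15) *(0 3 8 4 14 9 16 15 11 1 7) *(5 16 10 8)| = |(0 3 5 16 9 10 8 4 14 11 1 7 15)| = 13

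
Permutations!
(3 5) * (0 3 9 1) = [3, 0, 2, 5, 4, 9, 6, 7, 8, 1] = (0 3 5 9 1)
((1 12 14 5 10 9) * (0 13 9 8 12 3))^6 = (0 13 9 1 3)(5 10 8 12 14)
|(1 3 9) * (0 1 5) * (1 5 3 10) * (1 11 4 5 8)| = 14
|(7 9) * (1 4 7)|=4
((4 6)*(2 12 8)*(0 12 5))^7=(0 8 5 12 2)(4 6)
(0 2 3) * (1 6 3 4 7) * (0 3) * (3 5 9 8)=(0 2 4 7 1 6)(3 5 9 8)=[2, 6, 4, 5, 7, 9, 0, 1, 3, 8]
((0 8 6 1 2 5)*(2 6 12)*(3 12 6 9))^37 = (0 8 6 1 9 3 12 2 5)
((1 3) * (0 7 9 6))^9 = (0 7 9 6)(1 3)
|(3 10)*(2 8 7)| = 6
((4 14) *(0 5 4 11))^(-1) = (0 11 14 4 5)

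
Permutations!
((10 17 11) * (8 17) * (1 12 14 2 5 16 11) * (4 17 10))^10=((1 12 14 2 5 16 11 4 17)(8 10))^10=(1 12 14 2 5 16 11 4 17)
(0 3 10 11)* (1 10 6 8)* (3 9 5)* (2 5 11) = (0 9 11)(1 10 2 5 3 6 8) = [9, 10, 5, 6, 4, 3, 8, 7, 1, 11, 2, 0]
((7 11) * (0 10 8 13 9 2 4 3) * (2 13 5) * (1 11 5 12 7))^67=(0 7 3 12 4 8 2 10 5)(1 11)(9 13)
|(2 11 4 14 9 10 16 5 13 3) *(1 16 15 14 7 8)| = |(1 16 5 13 3 2 11 4 7 8)(9 10 15 14)| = 20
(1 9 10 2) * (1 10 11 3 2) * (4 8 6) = (1 9 11 3 2 10)(4 8 6) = [0, 9, 10, 2, 8, 5, 4, 7, 6, 11, 1, 3]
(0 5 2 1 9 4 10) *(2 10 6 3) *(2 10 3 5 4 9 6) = (0 4 2 1 6 5 3 10) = [4, 6, 1, 10, 2, 3, 5, 7, 8, 9, 0]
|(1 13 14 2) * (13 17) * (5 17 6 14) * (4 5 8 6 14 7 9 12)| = 9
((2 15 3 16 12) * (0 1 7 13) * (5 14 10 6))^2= (0 7)(1 13)(2 3 12 15 16)(5 10)(6 14)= ((0 1 7 13)(2 15 3 16 12)(5 14 10 6))^2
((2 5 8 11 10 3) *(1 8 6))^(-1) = (1 6 5 2 3 10 11 8)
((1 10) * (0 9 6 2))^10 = ((0 9 6 2)(1 10))^10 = (10)(0 6)(2 9)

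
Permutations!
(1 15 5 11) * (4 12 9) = (1 15 5 11)(4 12 9) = [0, 15, 2, 3, 12, 11, 6, 7, 8, 4, 10, 1, 9, 13, 14, 5]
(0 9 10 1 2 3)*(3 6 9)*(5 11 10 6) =(0 3)(1 2 5 11 10)(6 9) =[3, 2, 5, 0, 4, 11, 9, 7, 8, 6, 1, 10]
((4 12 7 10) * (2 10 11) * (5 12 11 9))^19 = ((2 10 4 11)(5 12 7 9))^19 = (2 11 4 10)(5 9 7 12)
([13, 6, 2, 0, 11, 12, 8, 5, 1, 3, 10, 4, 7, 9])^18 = [9, 1, 2, 13, 4, 5, 6, 7, 8, 0, 10, 11, 12, 3]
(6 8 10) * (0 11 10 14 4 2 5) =[11, 1, 5, 3, 2, 0, 8, 7, 14, 9, 6, 10, 12, 13, 4] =(0 11 10 6 8 14 4 2 5)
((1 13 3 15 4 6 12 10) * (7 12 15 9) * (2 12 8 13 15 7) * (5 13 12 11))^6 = (1 12 7 4)(6 15 10 8)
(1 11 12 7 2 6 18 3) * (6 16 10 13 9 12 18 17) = (1 11 18 3)(2 16 10 13 9 12 7)(6 17) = [0, 11, 16, 1, 4, 5, 17, 2, 8, 12, 13, 18, 7, 9, 14, 15, 10, 6, 3]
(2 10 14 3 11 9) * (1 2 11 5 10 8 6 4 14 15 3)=(1 2 8 6 4 14)(3 5 10 15)(9 11)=[0, 2, 8, 5, 14, 10, 4, 7, 6, 11, 15, 9, 12, 13, 1, 3]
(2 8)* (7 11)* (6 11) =(2 8)(6 11 7) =[0, 1, 8, 3, 4, 5, 11, 6, 2, 9, 10, 7]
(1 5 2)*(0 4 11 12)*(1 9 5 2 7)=(0 4 11 12)(1 2 9 5 7)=[4, 2, 9, 3, 11, 7, 6, 1, 8, 5, 10, 12, 0]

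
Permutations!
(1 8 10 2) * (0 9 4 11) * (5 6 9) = [5, 8, 1, 3, 11, 6, 9, 7, 10, 4, 2, 0] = (0 5 6 9 4 11)(1 8 10 2)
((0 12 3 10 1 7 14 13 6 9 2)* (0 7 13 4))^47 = (0 4 14 7 2 9 6 13 1 10 3 12)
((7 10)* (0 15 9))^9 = (15)(7 10)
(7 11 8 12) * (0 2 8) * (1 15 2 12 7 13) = (0 12 13 1 15 2 8 7 11) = [12, 15, 8, 3, 4, 5, 6, 11, 7, 9, 10, 0, 13, 1, 14, 2]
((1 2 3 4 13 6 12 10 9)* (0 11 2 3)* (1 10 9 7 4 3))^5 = ((0 11 2)(4 13 6 12 9 10 7))^5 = (0 2 11)(4 10 12 13 7 9 6)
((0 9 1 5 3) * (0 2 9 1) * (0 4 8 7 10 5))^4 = (2 7)(3 8)(4 5)(9 10)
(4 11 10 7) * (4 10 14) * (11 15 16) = (4 15 16 11 14)(7 10) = [0, 1, 2, 3, 15, 5, 6, 10, 8, 9, 7, 14, 12, 13, 4, 16, 11]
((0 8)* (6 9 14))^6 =((0 8)(6 9 14))^6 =(14)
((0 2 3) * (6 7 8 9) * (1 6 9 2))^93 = ((9)(0 1 6 7 8 2 3))^93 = (9)(0 6 8 3 1 7 2)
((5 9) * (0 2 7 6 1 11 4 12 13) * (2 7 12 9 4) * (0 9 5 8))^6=(0 12 6 9 11)(1 8 2 7 13)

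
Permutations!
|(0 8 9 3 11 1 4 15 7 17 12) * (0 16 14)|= 13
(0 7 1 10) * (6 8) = (0 7 1 10)(6 8) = [7, 10, 2, 3, 4, 5, 8, 1, 6, 9, 0]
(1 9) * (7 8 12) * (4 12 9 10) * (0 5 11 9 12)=[5, 10, 2, 3, 0, 11, 6, 8, 12, 1, 4, 9, 7]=(0 5 11 9 1 10 4)(7 8 12)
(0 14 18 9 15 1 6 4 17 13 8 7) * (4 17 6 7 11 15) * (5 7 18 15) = (0 14 15 1 18 9 4 6 17 13 8 11 5 7) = [14, 18, 2, 3, 6, 7, 17, 0, 11, 4, 10, 5, 12, 8, 15, 1, 16, 13, 9]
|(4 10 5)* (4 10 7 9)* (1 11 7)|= 10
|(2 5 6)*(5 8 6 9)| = 6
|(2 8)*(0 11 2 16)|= 5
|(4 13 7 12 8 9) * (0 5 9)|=8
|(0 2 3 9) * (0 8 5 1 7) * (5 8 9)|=|(9)(0 2 3 5 1 7)|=6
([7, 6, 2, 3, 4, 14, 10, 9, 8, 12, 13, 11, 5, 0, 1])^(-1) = (0 13 10 6 1 14 5 12 9 7)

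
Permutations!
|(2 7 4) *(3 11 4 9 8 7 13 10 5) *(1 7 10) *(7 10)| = 24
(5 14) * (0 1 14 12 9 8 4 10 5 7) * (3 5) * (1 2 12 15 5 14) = (0 2 12 9 8 4 10 3 14 7)(5 15) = [2, 1, 12, 14, 10, 15, 6, 0, 4, 8, 3, 11, 9, 13, 7, 5]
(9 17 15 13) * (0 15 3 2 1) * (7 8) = [15, 0, 1, 2, 4, 5, 6, 8, 7, 17, 10, 11, 12, 9, 14, 13, 16, 3] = (0 15 13 9 17 3 2 1)(7 8)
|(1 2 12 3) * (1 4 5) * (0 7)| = |(0 7)(1 2 12 3 4 5)| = 6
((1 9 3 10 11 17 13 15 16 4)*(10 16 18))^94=(1 4 16 3 9)(10 15 17)(11 18 13)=((1 9 3 16 4)(10 11 17 13 15 18))^94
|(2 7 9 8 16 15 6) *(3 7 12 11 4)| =11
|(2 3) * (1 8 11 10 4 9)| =6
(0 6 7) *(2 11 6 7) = [7, 1, 11, 3, 4, 5, 2, 0, 8, 9, 10, 6] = (0 7)(2 11 6)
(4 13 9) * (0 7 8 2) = (0 7 8 2)(4 13 9) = [7, 1, 0, 3, 13, 5, 6, 8, 2, 4, 10, 11, 12, 9]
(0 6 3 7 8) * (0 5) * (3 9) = (0 6 9 3 7 8 5) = [6, 1, 2, 7, 4, 0, 9, 8, 5, 3]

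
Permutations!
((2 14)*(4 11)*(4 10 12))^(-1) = ((2 14)(4 11 10 12))^(-1) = (2 14)(4 12 10 11)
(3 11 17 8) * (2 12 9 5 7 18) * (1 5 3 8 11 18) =(1 5 7)(2 12 9 3 18)(11 17) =[0, 5, 12, 18, 4, 7, 6, 1, 8, 3, 10, 17, 9, 13, 14, 15, 16, 11, 2]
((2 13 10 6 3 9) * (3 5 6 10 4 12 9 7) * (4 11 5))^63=(2 9 12 4 6 5 11 13)(3 7)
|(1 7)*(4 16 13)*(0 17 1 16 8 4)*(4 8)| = 6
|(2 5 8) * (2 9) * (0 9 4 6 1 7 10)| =|(0 9 2 5 8 4 6 1 7 10)| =10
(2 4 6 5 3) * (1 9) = [0, 9, 4, 2, 6, 3, 5, 7, 8, 1] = (1 9)(2 4 6 5 3)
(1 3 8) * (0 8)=(0 8 1 3)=[8, 3, 2, 0, 4, 5, 6, 7, 1]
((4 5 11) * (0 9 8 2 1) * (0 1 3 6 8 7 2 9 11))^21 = ((0 11 4 5)(2 3 6 8 9 7))^21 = (0 11 4 5)(2 8)(3 9)(6 7)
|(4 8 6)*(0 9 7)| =3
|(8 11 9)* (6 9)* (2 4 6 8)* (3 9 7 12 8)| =|(2 4 6 7 12 8 11 3 9)| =9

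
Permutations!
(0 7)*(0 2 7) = (2 7) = [0, 1, 7, 3, 4, 5, 6, 2]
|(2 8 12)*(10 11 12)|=|(2 8 10 11 12)|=5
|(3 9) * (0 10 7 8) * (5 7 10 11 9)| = |(0 11 9 3 5 7 8)| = 7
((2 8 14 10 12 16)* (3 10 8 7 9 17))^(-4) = ((2 7 9 17 3 10 12 16)(8 14))^(-4) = (2 3)(7 10)(9 12)(16 17)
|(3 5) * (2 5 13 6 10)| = |(2 5 3 13 6 10)| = 6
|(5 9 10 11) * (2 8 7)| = 12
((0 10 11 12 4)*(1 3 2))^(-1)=(0 4 12 11 10)(1 2 3)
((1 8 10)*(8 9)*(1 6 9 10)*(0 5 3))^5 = ((0 5 3)(1 10 6 9 8))^5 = (10)(0 3 5)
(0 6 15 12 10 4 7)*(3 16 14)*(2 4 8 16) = (0 6 15 12 10 8 16 14 3 2 4 7) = [6, 1, 4, 2, 7, 5, 15, 0, 16, 9, 8, 11, 10, 13, 3, 12, 14]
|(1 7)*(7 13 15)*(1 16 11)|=6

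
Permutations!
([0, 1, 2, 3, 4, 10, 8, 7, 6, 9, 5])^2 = (10)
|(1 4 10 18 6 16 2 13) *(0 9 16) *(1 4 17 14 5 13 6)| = 40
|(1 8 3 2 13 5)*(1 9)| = 7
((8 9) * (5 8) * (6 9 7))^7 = ((5 8 7 6 9))^7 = (5 7 9 8 6)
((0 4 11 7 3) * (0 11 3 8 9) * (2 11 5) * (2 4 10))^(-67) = (0 11 9 2 8 10 7)(3 4 5)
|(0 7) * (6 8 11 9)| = 4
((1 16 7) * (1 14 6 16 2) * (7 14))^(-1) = ((1 2)(6 16 14))^(-1) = (1 2)(6 14 16)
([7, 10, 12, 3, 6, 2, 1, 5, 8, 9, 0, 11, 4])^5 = [4, 2, 10, 3, 7, 1, 5, 6, 8, 9, 12, 11, 0]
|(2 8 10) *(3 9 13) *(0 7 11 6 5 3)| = |(0 7 11 6 5 3 9 13)(2 8 10)| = 24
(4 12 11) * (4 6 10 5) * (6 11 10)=(4 12 10 5)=[0, 1, 2, 3, 12, 4, 6, 7, 8, 9, 5, 11, 10]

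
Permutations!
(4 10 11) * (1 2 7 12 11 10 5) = (1 2 7 12 11 4 5) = [0, 2, 7, 3, 5, 1, 6, 12, 8, 9, 10, 4, 11]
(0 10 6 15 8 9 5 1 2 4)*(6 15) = (0 10 15 8 9 5 1 2 4) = [10, 2, 4, 3, 0, 1, 6, 7, 9, 5, 15, 11, 12, 13, 14, 8]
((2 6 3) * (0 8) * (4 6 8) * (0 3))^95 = ((0 4 6)(2 8 3))^95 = (0 6 4)(2 3 8)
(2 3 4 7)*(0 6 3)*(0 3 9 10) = [6, 1, 3, 4, 7, 5, 9, 2, 8, 10, 0] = (0 6 9 10)(2 3 4 7)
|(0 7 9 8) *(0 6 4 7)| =|(4 7 9 8 6)| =5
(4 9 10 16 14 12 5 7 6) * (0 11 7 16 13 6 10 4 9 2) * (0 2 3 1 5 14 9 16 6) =(0 11 7 10 13)(1 5 6 16 9 4 3)(12 14) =[11, 5, 2, 1, 3, 6, 16, 10, 8, 4, 13, 7, 14, 0, 12, 15, 9]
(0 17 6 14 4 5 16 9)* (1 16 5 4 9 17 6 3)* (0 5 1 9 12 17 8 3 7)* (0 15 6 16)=(0 16 8 3 9 5 1)(6 14 12 17 7 15)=[16, 0, 2, 9, 4, 1, 14, 15, 3, 5, 10, 11, 17, 13, 12, 6, 8, 7]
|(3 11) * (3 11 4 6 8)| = |(11)(3 4 6 8)| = 4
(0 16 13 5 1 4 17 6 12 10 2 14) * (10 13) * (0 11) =(0 16 10 2 14 11)(1 4 17 6 12 13 5) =[16, 4, 14, 3, 17, 1, 12, 7, 8, 9, 2, 0, 13, 5, 11, 15, 10, 6]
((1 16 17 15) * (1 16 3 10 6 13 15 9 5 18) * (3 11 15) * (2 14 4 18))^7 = (1 2 16 18 5 15 4 9 11 14 17)(3 13 6 10)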